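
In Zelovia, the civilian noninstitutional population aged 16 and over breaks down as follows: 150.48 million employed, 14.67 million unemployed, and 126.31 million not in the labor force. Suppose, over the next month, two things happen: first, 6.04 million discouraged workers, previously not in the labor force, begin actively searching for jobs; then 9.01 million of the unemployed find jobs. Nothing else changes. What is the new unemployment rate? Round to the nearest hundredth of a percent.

Initially, labor force = 150.48 + 14.67 = 165.15 million, so u = 14.67/165.15 = 8.88%.
After the first change, unemployed and labor force both rise by 6.04 → E = 150.48, U = 20.71, labor force = 171.19 million.
After the second change, unemployed falls and employed rises by 9.01; labor force unchanged → E = 159.49, U = 11.70, labor force = 171.19 million.
New unemployment rate = 11.70 / 171.19 = 6.83%.

New unemployment rate ≈ 6.83%.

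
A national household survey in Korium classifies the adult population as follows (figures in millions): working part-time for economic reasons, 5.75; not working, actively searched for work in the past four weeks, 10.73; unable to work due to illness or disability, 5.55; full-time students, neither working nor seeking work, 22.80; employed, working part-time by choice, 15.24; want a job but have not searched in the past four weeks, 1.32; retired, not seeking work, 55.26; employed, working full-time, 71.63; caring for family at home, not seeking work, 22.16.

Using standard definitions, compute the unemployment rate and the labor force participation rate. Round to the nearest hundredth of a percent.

Employed = 5.75 + 15.24 + 71.63 = 92.62 million (anyone who worked, including part-time for economic reasons, counts as employed).
Unemployed = 10.73 million.
Labor force = 92.62 + 10.73 = 103.35 million.
Not in labor force = 5.55 + 22.80 + 1.32 + 55.26 + 22.16 = 107.09 million (those not working and not actively searching are outside the labor force — including those who want a job but have given up searching).
Civilian working-age population = 103.35 + 107.09 = 210.44 million.
Unemployment rate = 10.73 / 103.35 = 10.38%.
Labor force participation rate = 103.35 / 210.44 = 49.11%.

Unemployment rate ≈ 10.38%; labor force participation rate ≈ 49.11%.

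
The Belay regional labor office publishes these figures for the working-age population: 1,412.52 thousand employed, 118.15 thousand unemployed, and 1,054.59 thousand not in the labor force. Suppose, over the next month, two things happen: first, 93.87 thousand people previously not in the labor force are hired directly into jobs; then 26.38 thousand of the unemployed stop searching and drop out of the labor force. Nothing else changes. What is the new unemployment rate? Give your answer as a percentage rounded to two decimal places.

New unemployment rate ≈ 5.74%.

Initially, labor force = 1,412.52 + 118.15 = 1,530.67 thousand, so u = 118.15/1,530.67 = 7.72%.
After the first change, employed and labor force both rise by 93.87; unemployed unchanged → E = 1,506.39, U = 118.15, labor force = 1,624.54 thousand.
After the second change, unemployed and labor force both fall by 26.38 → E = 1,506.39, U = 91.77, labor force = 1,598.16 thousand.
New unemployment rate = 91.77 / 1,598.16 = 5.74%.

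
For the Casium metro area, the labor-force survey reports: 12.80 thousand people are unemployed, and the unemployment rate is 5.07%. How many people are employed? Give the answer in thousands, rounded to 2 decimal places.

Labor force = U / u = 12.80 / 0.0507 ≈ 252.47 thousand.
Employed = labor force − unemployed = 252.47 − 12.80 = 239.67 thousand.

About 239.67 thousand are employed.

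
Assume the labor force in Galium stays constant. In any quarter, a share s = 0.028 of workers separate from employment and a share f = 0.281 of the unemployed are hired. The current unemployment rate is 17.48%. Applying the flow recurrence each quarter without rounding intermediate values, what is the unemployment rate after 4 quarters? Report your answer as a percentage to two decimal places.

With a fixed labor force, u_{t+1} = u_t + s·(1−u_t) − f·u_t = u_t·(1−s−f) + s.
Here 1−s−f = 0.691 and s = 0.028.
u_1 = 0.174800 × 0.691 + 0.028 = 0.148787.
u_2 = 0.148787 × 0.691 + 0.028 = 0.130812.
u_3 = 0.130812 × 0.691 + 0.028 = 0.118391.
u_4 = 0.118391 × 0.691 + 0.028 = 0.109808.

Unemployment rate after four quarters ≈ 10.98%.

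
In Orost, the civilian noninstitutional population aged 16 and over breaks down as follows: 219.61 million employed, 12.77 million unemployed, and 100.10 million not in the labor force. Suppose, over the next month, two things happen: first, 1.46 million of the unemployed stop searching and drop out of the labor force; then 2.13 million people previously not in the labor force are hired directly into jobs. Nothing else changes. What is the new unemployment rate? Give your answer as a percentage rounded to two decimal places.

Initially, labor force = 219.61 + 12.77 = 232.38 million, so u = 12.77/232.38 = 5.50%.
After the first change, unemployed and labor force both fall by 1.46 → E = 219.61, U = 11.31, labor force = 230.92 million.
After the second change, employed and labor force both rise by 2.13; unemployed unchanged → E = 221.74, U = 11.31, labor force = 233.05 million.
New unemployment rate = 11.31 / 233.05 = 4.85%.

New unemployment rate ≈ 4.85%.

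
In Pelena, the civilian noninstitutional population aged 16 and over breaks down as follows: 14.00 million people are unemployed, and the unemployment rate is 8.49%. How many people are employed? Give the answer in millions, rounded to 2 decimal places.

About 150.90 million are employed.

Labor force = U / u = 14.00 / 0.0849 ≈ 164.90 million.
Employed = labor force − unemployed = 164.90 − 14.00 = 150.90 million.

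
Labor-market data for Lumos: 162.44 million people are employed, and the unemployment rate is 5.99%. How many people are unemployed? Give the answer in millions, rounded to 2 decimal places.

Let U be the number unemployed. The labor force is E + U, and U/(E+U) = 0.0599.
So U = 0.0599 × 162.44 / (1 − 0.0599) = 9.7302 / 0.9401 ≈ 10.35 million.

About 10.35 million are unemployed.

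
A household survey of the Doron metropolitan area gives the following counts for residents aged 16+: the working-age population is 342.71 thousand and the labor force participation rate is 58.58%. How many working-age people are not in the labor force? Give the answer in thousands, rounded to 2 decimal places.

Share not in the labor force = 1 − 0.5858 = 0.4142.
Not in labor force = 0.4142 × 342.71 ≈ 141.95 thousand.

About 141.95 thousand are not in the labor force.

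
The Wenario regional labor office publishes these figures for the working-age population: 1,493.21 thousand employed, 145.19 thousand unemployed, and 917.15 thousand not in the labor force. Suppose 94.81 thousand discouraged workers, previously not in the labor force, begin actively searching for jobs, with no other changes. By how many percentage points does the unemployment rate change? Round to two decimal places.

Initially, labor force = 1,493.21 + 145.19 = 1,638.40 thousand, so u = 145.19/1,638.40 = 8.86%.
After the change, unemployed and labor force both rise by 94.81 → E = 1,493.21, U = 240.00, labor force = 1,733.21 thousand.
New unemployment rate = 240.00 / 1,733.21 = 13.85%.
Change = 13.85% − 8.86% = +4.99 percentage points.

The unemployment rate changes by +4.99 percentage points.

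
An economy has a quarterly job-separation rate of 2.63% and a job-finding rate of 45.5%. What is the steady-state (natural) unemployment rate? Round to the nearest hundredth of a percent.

At steady state the flows balance: s·E = f·U, so U/(E+U) = s/(s+f).
u* = 2.63 / (2.63 + 45.5) = 2.63 / 48.13 = 5.46%.

Steady-state unemployment rate ≈ 5.46%.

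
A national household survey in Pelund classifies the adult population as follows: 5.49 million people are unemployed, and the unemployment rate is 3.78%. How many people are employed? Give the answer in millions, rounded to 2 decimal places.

Labor force = U / u = 5.49 / 0.0378 ≈ 145.24 million.
Employed = labor force − unemployed = 145.24 − 5.49 = 139.75 million.

About 139.75 million are employed.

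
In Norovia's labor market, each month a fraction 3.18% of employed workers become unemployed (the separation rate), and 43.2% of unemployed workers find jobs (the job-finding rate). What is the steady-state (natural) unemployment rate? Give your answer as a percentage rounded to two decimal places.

At steady state the flows balance: s·E = f·U, so U/(E+U) = s/(s+f).
u* = 3.18 / (3.18 + 43.2) = 3.18 / 46.38 = 6.86%.

Steady-state unemployment rate ≈ 6.86%.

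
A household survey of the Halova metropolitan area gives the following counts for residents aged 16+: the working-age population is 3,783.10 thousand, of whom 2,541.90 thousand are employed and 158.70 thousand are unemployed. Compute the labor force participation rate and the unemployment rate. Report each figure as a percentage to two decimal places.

Labor force participation rate ≈ 71.39%; unemployment rate ≈ 5.88%.

Labor force = employed + unemployed = 2,541.90 + 158.70 = 2,700.60 thousand.
Unemployment rate = 158.70 / 2,700.60 = 5.88%.
Labor force participation rate = 2,700.60 / 3,783.10 = 71.39%.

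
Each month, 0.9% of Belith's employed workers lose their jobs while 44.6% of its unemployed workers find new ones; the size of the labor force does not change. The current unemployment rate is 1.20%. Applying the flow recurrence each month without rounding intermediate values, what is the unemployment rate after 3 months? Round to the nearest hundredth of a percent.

With a fixed labor force, u_{t+1} = u_t + s·(1−u_t) − f·u_t = u_t·(1−s−f) + s.
Here 1−s−f = 0.545 and s = 0.009.
u_1 = 0.012000 × 0.545 + 0.009 = 0.015540.
u_2 = 0.015540 × 0.545 + 0.009 = 0.017469.
u_3 = 0.017469 × 0.545 + 0.009 = 0.018521.

Unemployment rate after three months ≈ 1.85%.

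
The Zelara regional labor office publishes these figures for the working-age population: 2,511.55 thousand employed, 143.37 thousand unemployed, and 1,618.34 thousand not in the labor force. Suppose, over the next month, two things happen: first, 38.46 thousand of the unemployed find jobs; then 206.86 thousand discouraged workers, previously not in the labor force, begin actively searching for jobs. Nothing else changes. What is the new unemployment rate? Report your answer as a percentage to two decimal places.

New unemployment rate ≈ 10.89%.

Initially, labor force = 2,511.55 + 143.37 = 2,654.92 thousand, so u = 143.37/2,654.92 = 5.40%.
After the first change, unemployed falls and employed rises by 38.46; labor force unchanged → E = 2,550.01, U = 104.91, labor force = 2,654.92 thousand.
After the second change, unemployed and labor force both rise by 206.86 → E = 2,550.01, U = 311.77, labor force = 2,861.78 thousand.
New unemployment rate = 311.77 / 2,861.78 = 10.89%.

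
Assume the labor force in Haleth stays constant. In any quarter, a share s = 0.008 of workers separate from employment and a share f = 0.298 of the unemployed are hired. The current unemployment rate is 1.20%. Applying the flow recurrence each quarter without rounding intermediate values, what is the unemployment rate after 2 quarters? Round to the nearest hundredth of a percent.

Unemployment rate after two quarters ≈ 1.93%.

With a fixed labor force, u_{t+1} = u_t + s·(1−u_t) − f·u_t = u_t·(1−s−f) + s.
Here 1−s−f = 0.694 and s = 0.008.
u_1 = 0.012000 × 0.694 + 0.008 = 0.016328.
u_2 = 0.016328 × 0.694 + 0.008 = 0.019332.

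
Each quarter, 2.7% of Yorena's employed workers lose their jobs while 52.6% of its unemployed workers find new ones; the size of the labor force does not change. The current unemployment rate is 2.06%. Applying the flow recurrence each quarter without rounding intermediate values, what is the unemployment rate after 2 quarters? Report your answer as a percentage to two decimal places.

With a fixed labor force, u_{t+1} = u_t + s·(1−u_t) − f·u_t = u_t·(1−s−f) + s.
Here 1−s−f = 0.447 and s = 0.027.
u_1 = 0.020600 × 0.447 + 0.027 = 0.036208.
u_2 = 0.036208 × 0.447 + 0.027 = 0.043185.

Unemployment rate after two quarters ≈ 4.32%.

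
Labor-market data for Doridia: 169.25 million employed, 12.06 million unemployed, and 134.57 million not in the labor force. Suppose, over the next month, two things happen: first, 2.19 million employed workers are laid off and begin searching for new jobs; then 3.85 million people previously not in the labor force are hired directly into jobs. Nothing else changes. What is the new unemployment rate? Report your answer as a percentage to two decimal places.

New unemployment rate ≈ 7.70%.

Initially, labor force = 169.25 + 12.06 = 181.31 million, so u = 12.06/181.31 = 6.65%.
After the first change, employed falls and unemployed rises by 2.19; labor force unchanged → E = 167.06, U = 14.25, labor force = 181.31 million.
After the second change, employed and labor force both rise by 3.85; unemployed unchanged → E = 170.91, U = 14.25, labor force = 185.16 million.
New unemployment rate = 14.25 / 185.16 = 7.70%.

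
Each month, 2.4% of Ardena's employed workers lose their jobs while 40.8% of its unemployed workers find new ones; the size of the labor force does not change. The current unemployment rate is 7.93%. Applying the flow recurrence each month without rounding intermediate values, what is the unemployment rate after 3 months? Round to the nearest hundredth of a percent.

Unemployment rate after three months ≈ 5.99%.

With a fixed labor force, u_{t+1} = u_t + s·(1−u_t) − f·u_t = u_t·(1−s−f) + s.
Here 1−s−f = 0.568 and s = 0.024.
u_1 = 0.079300 × 0.568 + 0.024 = 0.069042.
u_2 = 0.069042 × 0.568 + 0.024 = 0.063216.
u_3 = 0.063216 × 0.568 + 0.024 = 0.059907.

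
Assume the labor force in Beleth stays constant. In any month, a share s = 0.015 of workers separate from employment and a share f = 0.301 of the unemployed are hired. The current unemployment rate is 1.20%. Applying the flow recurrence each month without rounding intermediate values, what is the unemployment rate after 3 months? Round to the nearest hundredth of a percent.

With a fixed labor force, u_{t+1} = u_t + s·(1−u_t) − f·u_t = u_t·(1−s−f) + s.
Here 1−s−f = 0.684 and s = 0.015.
u_1 = 0.012000 × 0.684 + 0.015 = 0.023208.
u_2 = 0.023208 × 0.684 + 0.015 = 0.030874.
u_3 = 0.030874 × 0.684 + 0.015 = 0.036118.

Unemployment rate after three months ≈ 3.61%.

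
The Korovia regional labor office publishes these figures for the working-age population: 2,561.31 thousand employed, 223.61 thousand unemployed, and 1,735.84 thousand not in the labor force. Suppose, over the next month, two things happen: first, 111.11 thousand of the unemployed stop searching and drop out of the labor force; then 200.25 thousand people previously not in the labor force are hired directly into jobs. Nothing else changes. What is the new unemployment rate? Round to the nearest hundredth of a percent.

Initially, labor force = 2,561.31 + 223.61 = 2,784.92 thousand, so u = 223.61/2,784.92 = 8.03%.
After the first change, unemployed and labor force both fall by 111.11 → E = 2,561.31, U = 112.50, labor force = 2,673.81 thousand.
After the second change, employed and labor force both rise by 200.25; unemployed unchanged → E = 2,761.56, U = 112.50, labor force = 2,874.06 thousand.
New unemployment rate = 112.50 / 2,874.06 = 3.91%.

New unemployment rate ≈ 3.91%.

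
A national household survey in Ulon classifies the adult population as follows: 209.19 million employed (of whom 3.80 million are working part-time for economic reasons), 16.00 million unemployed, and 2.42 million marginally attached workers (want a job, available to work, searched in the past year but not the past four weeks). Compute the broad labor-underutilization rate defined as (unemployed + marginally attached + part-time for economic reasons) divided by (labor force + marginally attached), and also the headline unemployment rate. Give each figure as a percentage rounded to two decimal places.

Labor force = 209.19 + 16.00 = 225.19 million.
Numerator = 16.00 + 2.42 + 3.80 = 22.22 million.
Denominator = 225.19 + 2.42 = 227.61 million.
Broad rate = 22.22 / 227.61 = 9.76%.
Headline unemployment rate = 16.00 / 225.19 = 7.11%.

Broad underutilization rate ≈ 9.76%; headline unemployment rate ≈ 7.11%.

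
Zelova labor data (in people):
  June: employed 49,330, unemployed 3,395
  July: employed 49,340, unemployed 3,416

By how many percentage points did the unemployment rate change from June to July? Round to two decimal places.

June: labor force = 49,330 + 3,395 = 52,725; u = 3,395/52,725 = 6.44%.
July: labor force = 49,340 + 3,416 = 52,756; u = 3,416/52,756 = 6.48%.
Change = 6.48% − 6.44% = +0.04 pp.

The unemployment rate changed by +0.04 percentage points.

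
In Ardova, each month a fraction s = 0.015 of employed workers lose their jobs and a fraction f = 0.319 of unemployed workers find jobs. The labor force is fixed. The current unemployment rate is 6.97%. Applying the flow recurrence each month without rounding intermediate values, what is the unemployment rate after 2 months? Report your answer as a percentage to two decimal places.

Unemployment rate after two months ≈ 5.59%.

With a fixed labor force, u_{t+1} = u_t + s·(1−u_t) − f·u_t = u_t·(1−s−f) + s.
Here 1−s−f = 0.666 and s = 0.015.
u_1 = 0.069700 × 0.666 + 0.015 = 0.061420.
u_2 = 0.061420 × 0.666 + 0.015 = 0.055906.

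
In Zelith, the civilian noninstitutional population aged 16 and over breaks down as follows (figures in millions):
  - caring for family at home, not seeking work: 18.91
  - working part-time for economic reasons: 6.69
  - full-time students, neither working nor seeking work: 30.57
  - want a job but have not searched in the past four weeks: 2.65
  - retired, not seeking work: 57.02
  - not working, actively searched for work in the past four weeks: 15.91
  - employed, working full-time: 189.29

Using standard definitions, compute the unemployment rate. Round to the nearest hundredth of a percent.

Unemployment rate ≈ 7.51%.

Employed = 6.69 + 189.29 = 195.98 million (anyone who worked, including part-time for economic reasons, counts as employed).
Unemployed = 15.91 million.
Labor force = 195.98 + 15.91 = 211.89 million.
Unemployment rate = 15.91 / 211.89 = 7.51%.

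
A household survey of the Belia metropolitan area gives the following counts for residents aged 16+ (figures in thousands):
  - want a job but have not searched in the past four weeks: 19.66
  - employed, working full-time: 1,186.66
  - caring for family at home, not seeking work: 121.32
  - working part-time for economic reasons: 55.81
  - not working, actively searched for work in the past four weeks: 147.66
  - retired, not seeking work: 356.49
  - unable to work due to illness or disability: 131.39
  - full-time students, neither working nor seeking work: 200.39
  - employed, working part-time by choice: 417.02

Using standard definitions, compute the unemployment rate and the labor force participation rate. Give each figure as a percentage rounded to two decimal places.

Unemployment rate ≈ 8.17%; labor force participation rate ≈ 68.55%.

Employed = 1,186.66 + 55.81 + 417.02 = 1,659.49 thousand (anyone who worked, including part-time for economic reasons, counts as employed).
Unemployed = 147.66 thousand.
Labor force = 1,659.49 + 147.66 = 1,807.15 thousand.
Not in labor force = 19.66 + 121.32 + 356.49 + 131.39 + 200.39 = 829.25 thousand (those not working and not actively searching are outside the labor force — including those who want a job but have given up searching).
Civilian working-age population = 1,807.15 + 829.25 = 2,636.40 thousand.
Unemployment rate = 147.66 / 1,807.15 = 8.17%.
Labor force participation rate = 1,807.15 / 2,636.40 = 68.55%.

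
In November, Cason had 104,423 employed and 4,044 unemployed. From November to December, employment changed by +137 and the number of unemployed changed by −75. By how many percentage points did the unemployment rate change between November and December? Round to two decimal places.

November: labor force = 104,423 + 4,044 = 108,467; u = 4,044/108,467 = 3.73%.
December: labor force = 104,560 + 3,969 = 108,529; u = 3,969/108,529 = 3.66%.
Change = 3.66% − 3.73% = −0.07 pp.

The unemployment rate changed by −0.07 percentage points.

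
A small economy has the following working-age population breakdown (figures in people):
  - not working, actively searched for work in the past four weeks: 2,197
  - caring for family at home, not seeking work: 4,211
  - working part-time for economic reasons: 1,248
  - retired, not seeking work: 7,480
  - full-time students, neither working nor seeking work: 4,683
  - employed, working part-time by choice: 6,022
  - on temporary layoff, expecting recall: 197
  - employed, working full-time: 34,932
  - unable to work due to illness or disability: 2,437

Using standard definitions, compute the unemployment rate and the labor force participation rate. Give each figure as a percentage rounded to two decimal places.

Employed = 1,248 + 6,022 + 34,932 = 42,202 (anyone who worked, including part-time for economic reasons, counts as employed).
Unemployed = 2,197 + 197 = 2,394 (jobless and actively searching, or on temporary layoff).
Labor force = 42,202 + 2,394 = 44,596.
Not in labor force = 4,211 + 7,480 + 4,683 + 2,437 = 18,811 (those not working and not actively searching are outside the labor force).
Civilian working-age population = 44,596 + 18,811 = 63,407.
Unemployment rate = 2,394 / 44,596 = 5.37%.
Labor force participation rate = 44,596 / 63,407 = 70.33%.

Unemployment rate ≈ 5.37%; labor force participation rate ≈ 70.33%.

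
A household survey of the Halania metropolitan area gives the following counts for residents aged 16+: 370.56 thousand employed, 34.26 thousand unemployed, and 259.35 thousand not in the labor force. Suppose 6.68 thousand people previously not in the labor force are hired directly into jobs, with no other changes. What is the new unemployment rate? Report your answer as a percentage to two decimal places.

New unemployment rate ≈ 8.33%.

Initially, labor force = 370.56 + 34.26 = 404.82 thousand, so u = 34.26/404.82 = 8.46%.
After the change, employed and labor force both rise by 6.68; unemployed unchanged → E = 377.24, U = 34.26, labor force = 411.50 thousand.
New unemployment rate = 34.26 / 411.50 = 8.33%.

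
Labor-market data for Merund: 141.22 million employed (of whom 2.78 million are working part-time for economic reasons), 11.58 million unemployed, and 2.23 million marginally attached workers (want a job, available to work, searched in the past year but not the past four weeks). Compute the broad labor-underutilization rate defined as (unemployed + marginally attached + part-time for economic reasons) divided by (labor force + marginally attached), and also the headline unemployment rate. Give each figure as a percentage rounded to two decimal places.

Labor force = 141.22 + 11.58 = 152.80 million.
Numerator = 11.58 + 2.23 + 2.78 = 16.59 million.
Denominator = 152.80 + 2.23 = 155.03 million.
Broad rate = 16.59 / 155.03 = 10.70%.
Headline unemployment rate = 11.58 / 152.80 = 7.58%.

Broad underutilization rate ≈ 10.70%; headline unemployment rate ≈ 7.58%.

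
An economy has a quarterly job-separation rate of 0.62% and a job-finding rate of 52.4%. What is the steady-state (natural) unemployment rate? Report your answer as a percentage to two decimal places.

At steady state the flows balance: s·E = f·U, so U/(E+U) = s/(s+f).
u* = 0.62 / (0.62 + 52.4) = 0.62 / 53.02 = 1.17%.

Steady-state unemployment rate ≈ 1.17%.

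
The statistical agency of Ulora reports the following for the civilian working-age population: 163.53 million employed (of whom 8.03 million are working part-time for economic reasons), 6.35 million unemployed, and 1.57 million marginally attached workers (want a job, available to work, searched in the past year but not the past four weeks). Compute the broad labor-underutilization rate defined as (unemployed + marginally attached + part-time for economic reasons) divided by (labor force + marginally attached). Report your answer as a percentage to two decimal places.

Labor force = 163.53 + 6.35 = 169.88 million.
Numerator = 6.35 + 1.57 + 8.03 = 15.95 million.
Denominator = 169.88 + 1.57 = 171.45 million.
Broad rate = 15.95 / 171.45 = 9.30%.

Broad underutilization rate ≈ 9.30%.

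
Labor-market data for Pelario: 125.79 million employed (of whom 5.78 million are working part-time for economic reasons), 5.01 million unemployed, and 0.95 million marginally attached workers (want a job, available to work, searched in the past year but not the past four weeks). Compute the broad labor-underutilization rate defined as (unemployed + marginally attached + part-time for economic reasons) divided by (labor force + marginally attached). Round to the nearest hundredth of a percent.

Labor force = 125.79 + 5.01 = 130.80 million.
Numerator = 5.01 + 0.95 + 5.78 = 11.74 million.
Denominator = 130.80 + 0.95 = 131.75 million.
Broad rate = 11.74 / 131.75 = 8.91%.

Broad underutilization rate ≈ 8.91%.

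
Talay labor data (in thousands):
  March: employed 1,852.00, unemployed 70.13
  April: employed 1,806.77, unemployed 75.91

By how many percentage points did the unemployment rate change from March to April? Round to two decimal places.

The unemployment rate changed by +0.38 percentage points.

March: labor force = 1,852.00 + 70.13 = 1,922.13; u = 70.13/1,922.13 = 3.65%.
April: labor force = 1,806.77 + 75.91 = 1,882.68; u = 75.91/1,882.68 = 4.03%.
Change = 4.03% − 3.65% = +0.38 pp.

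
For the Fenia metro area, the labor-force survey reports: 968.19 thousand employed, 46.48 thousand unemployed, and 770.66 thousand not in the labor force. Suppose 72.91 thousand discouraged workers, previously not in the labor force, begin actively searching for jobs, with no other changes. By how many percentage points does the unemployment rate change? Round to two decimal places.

Initially, labor force = 968.19 + 46.48 = 1,014.67 thousand, so u = 46.48/1,014.67 = 4.58%.
After the change, unemployed and labor force both rise by 72.91 → E = 968.19, U = 119.39, labor force = 1,087.58 thousand.
New unemployment rate = 119.39 / 1,087.58 = 10.98%.
Change = 10.98% − 4.58% = +6.40 percentage points.

The unemployment rate changes by +6.40 percentage points.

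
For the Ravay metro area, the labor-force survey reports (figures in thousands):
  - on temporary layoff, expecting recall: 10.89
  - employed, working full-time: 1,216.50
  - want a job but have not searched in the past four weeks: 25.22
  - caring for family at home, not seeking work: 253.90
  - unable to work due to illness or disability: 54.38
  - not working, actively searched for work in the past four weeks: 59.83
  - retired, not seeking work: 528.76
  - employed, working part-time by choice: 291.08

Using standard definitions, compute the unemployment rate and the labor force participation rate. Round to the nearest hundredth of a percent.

Employed = 1,216.50 + 291.08 = 1,507.58 thousand.
Unemployed = 10.89 + 59.83 = 70.72 thousand (jobless and actively searching, or on temporary layoff).
Labor force = 1,507.58 + 70.72 = 1,578.30 thousand.
Not in labor force = 25.22 + 253.90 + 54.38 + 528.76 = 862.26 thousand (those not working and not actively searching are outside the labor force — including those who want a job but have given up searching).
Civilian working-age population = 1,578.30 + 862.26 = 2,440.56 thousand.
Unemployment rate = 70.72 / 1,578.30 = 4.48%.
Labor force participation rate = 1,578.30 / 2,440.56 = 64.67%.

Unemployment rate ≈ 4.48%; labor force participation rate ≈ 64.67%.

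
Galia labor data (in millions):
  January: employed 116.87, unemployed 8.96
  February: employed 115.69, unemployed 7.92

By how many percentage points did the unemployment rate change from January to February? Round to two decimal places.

The unemployment rate changed by −0.71 percentage points.

January: labor force = 116.87 + 8.96 = 125.83; u = 8.96/125.83 = 7.12%.
February: labor force = 115.69 + 7.92 = 123.61; u = 7.92/123.61 = 6.41%.
Change = 6.41% − 7.12% = −0.71 pp.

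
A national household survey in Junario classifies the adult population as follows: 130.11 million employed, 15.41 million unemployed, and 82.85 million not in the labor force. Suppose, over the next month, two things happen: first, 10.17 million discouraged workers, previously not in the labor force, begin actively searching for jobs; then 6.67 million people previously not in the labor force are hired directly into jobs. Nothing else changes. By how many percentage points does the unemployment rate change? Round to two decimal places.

Initially, labor force = 130.11 + 15.41 = 145.52 million, so u = 15.41/145.52 = 10.59%.
After the first change, unemployed and labor force both rise by 10.17 → E = 130.11, U = 25.58, labor force = 155.69 million.
After the second change, employed and labor force both rise by 6.67; unemployed unchanged → E = 136.78, U = 25.58, labor force = 162.36 million.
New unemployment rate = 25.58 / 162.36 = 15.76%.
Change = 15.76% − 10.59% = +5.17 percentage points.

The unemployment rate changes by +5.17 percentage points.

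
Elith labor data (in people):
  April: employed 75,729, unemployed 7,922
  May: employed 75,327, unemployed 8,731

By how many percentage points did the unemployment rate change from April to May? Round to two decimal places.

April: labor force = 75,729 + 7,922 = 83,651; u = 7,922/83,651 = 9.47%.
May: labor force = 75,327 + 8,731 = 84,058; u = 8,731/84,058 = 10.39%.
Change = 10.39% − 9.47% = +0.92 pp.

The unemployment rate changed by +0.92 percentage points.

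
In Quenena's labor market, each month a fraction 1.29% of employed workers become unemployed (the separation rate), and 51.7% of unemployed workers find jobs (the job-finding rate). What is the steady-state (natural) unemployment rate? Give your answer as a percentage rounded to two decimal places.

At steady state the flows balance: s·E = f·U, so U/(E+U) = s/(s+f).
u* = 1.29 / (1.29 + 51.7) = 1.29 / 52.99 = 2.43%.

Steady-state unemployment rate ≈ 2.43%.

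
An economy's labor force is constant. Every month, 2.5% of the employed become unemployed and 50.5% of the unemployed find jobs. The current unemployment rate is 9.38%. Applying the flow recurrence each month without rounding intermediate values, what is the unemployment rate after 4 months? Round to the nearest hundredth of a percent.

Unemployment rate after four months ≈ 4.94%.

With a fixed labor force, u_{t+1} = u_t + s·(1−u_t) − f·u_t = u_t·(1−s−f) + s.
Here 1−s−f = 0.470 and s = 0.025.
u_1 = 0.093800 × 0.470 + 0.025 = 0.069086.
u_2 = 0.069086 × 0.470 + 0.025 = 0.057470.
u_3 = 0.057470 × 0.470 + 0.025 = 0.052011.
u_4 = 0.052011 × 0.470 + 0.025 = 0.049445.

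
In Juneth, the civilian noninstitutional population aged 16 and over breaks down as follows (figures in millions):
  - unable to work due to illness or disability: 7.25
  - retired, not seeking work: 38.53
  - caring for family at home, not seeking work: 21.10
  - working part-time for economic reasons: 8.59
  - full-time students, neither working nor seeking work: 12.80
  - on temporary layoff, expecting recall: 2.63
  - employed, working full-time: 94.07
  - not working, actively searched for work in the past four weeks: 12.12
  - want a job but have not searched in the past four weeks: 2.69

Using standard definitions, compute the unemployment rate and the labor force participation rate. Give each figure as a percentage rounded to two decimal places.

Unemployment rate ≈ 12.56%; labor force participation rate ≈ 58.77%.

Employed = 8.59 + 94.07 = 102.66 million (anyone who worked, including part-time for economic reasons, counts as employed).
Unemployed = 2.63 + 12.12 = 14.75 million (jobless and actively searching, or on temporary layoff).
Labor force = 102.66 + 14.75 = 117.41 million.
Not in labor force = 7.25 + 38.53 + 21.10 + 12.80 + 2.69 = 82.37 million (those not working and not actively searching are outside the labor force — including those who want a job but have given up searching).
Civilian working-age population = 117.41 + 82.37 = 199.78 million.
Unemployment rate = 14.75 / 117.41 = 12.56%.
Labor force participation rate = 117.41 / 199.78 = 58.77%.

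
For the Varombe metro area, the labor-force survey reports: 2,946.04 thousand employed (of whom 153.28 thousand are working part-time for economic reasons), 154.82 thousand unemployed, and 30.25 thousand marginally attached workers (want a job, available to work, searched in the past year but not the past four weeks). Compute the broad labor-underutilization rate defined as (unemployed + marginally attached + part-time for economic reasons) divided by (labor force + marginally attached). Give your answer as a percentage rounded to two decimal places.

Broad underutilization rate ≈ 10.81%.

Labor force = 2,946.04 + 154.82 = 3,100.86 thousand.
Numerator = 154.82 + 30.25 + 153.28 = 338.35 thousand.
Denominator = 3,100.86 + 30.25 = 3,131.11 thousand.
Broad rate = 338.35 / 3,131.11 = 10.81%.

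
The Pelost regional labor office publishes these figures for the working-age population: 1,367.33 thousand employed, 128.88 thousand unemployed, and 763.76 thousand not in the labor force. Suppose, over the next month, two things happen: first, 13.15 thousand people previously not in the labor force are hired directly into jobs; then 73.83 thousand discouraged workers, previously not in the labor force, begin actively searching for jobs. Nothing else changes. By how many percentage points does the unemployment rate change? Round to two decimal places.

Initially, labor force = 1,367.33 + 128.88 = 1,496.21 thousand, so u = 128.88/1,496.21 = 8.61%.
After the first change, employed and labor force both rise by 13.15; unemployed unchanged → E = 1,380.48, U = 128.88, labor force = 1,509.36 thousand.
After the second change, unemployed and labor force both rise by 73.83 → E = 1,380.48, U = 202.71, labor force = 1,583.19 thousand.
New unemployment rate = 202.71 / 1,583.19 = 12.80%.
Change = 12.80% − 8.61% = +4.19 percentage points.

The unemployment rate changes by +4.19 percentage points.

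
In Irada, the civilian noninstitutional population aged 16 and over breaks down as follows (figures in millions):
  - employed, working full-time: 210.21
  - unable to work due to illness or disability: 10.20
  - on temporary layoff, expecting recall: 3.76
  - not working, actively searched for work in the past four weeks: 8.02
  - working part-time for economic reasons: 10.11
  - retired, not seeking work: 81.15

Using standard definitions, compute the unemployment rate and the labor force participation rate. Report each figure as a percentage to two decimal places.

Employed = 210.21 + 10.11 = 220.32 million (anyone who worked, including part-time for economic reasons, counts as employed).
Unemployed = 3.76 + 8.02 = 11.78 million (jobless and actively searching, or on temporary layoff).
Labor force = 220.32 + 11.78 = 232.10 million.
Not in labor force = 10.20 + 81.15 = 91.35 million (those not working and not actively searching are outside the labor force).
Civilian working-age population = 232.10 + 91.35 = 323.45 million.
Unemployment rate = 11.78 / 232.10 = 5.08%.
Labor force participation rate = 232.10 / 323.45 = 71.76%.

Unemployment rate ≈ 5.08%; labor force participation rate ≈ 71.76%.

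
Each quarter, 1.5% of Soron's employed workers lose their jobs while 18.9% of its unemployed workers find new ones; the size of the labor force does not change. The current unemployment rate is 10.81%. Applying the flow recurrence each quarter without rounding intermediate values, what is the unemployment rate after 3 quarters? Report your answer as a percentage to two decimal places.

Unemployment rate after three quarters ≈ 9.10%.

With a fixed labor force, u_{t+1} = u_t + s·(1−u_t) − f·u_t = u_t·(1−s−f) + s.
Here 1−s−f = 0.796 and s = 0.015.
u_1 = 0.108100 × 0.796 + 0.015 = 0.101048.
u_2 = 0.101048 × 0.796 + 0.015 = 0.095434.
u_3 = 0.095434 × 0.796 + 0.015 = 0.090965.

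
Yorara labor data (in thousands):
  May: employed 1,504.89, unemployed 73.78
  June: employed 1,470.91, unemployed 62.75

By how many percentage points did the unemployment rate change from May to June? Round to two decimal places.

The unemployment rate changed by −0.58 percentage points.

May: labor force = 1,504.89 + 73.78 = 1,578.67; u = 73.78/1,578.67 = 4.67%.
June: labor force = 1,470.91 + 62.75 = 1,533.66; u = 62.75/1,533.66 = 4.09%.
Change = 4.09% − 4.67% = −0.58 pp.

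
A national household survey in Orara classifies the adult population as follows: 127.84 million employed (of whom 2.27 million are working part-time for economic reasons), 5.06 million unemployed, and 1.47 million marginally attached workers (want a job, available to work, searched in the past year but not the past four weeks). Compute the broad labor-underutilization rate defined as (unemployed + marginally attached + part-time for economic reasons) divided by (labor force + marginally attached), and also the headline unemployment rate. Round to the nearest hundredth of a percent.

Labor force = 127.84 + 5.06 = 132.90 million.
Numerator = 5.06 + 1.47 + 2.27 = 8.80 million.
Denominator = 132.90 + 1.47 = 134.37 million.
Broad rate = 8.80 / 134.37 = 6.55%.
Headline unemployment rate = 5.06 / 132.90 = 3.81%.

Broad underutilization rate ≈ 6.55%; headline unemployment rate ≈ 3.81%.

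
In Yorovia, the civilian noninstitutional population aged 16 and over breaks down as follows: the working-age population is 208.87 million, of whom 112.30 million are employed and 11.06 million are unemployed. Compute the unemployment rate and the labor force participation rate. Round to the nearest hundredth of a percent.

Unemployment rate ≈ 8.97%; labor force participation rate ≈ 59.06%.

Labor force = employed + unemployed = 112.30 + 11.06 = 123.36 million.
Unemployment rate = 11.06 / 123.36 = 8.97%.
Labor force participation rate = 123.36 / 208.87 = 59.06%.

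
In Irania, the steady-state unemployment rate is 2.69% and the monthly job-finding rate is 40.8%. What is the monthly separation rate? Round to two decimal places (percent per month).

From u* = s/(s+f): s = u·f/(1−u).
s = 0.0269 × 40.8 / (1 − 0.0269) = 1.0975 / 0.9731 ≈ 1.13% per month.

Separation rate ≈ 1.13% per month.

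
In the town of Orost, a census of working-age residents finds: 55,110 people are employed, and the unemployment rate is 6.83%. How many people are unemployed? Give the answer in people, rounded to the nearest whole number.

Let U be the number unemployed. The labor force is E + U, and U/(E+U) = 0.0683.
So U = 0.0683 × 55,110 / (1 − 0.0683) = 3764.01 / 0.9317 ≈ 4,040.

About 4,040 are unemployed.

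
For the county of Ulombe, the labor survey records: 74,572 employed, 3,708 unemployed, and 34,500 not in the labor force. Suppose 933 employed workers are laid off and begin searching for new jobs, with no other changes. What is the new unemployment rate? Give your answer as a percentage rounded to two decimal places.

New unemployment rate ≈ 5.93%.

Initially, labor force = 74,572 + 3,708 = 78,280, so u = 3,708/78,280 = 4.74%.
After the change, employed falls and unemployed rises by 933; labor force unchanged → E = 73,639, U = 4,641, labor force = 78,280.
New unemployment rate = 4,641 / 78,280 = 5.93%.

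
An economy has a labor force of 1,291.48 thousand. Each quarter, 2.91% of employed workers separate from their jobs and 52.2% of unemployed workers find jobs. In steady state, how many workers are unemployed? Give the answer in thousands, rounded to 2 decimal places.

About 68.19 thousand are unemployed in steady state.

Steady-state unemployment rate u* = s/(s+f) = 2.91/(2.91+52.2) = 0.052803.
Unemployed = u* × labor force = 0.052803 × 1,291.48 ≈ 68.19 thousand.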